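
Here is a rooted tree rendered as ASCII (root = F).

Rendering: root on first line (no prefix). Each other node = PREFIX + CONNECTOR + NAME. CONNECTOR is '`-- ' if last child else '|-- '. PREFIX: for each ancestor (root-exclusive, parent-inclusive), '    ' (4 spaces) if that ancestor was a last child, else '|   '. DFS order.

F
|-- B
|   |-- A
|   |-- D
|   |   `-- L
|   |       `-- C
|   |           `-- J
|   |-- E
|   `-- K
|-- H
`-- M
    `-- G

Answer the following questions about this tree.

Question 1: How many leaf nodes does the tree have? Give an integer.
Leaves (nodes with no children): A, E, G, H, J, K

Answer: 6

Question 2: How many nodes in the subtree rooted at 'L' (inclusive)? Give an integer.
Answer: 3

Derivation:
Subtree rooted at L contains: C, J, L
Count = 3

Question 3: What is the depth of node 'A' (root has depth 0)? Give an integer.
Path from root to A: F -> B -> A
Depth = number of edges = 2

Answer: 2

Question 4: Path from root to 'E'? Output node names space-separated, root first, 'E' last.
Walk down from root: F -> B -> E

Answer: F B E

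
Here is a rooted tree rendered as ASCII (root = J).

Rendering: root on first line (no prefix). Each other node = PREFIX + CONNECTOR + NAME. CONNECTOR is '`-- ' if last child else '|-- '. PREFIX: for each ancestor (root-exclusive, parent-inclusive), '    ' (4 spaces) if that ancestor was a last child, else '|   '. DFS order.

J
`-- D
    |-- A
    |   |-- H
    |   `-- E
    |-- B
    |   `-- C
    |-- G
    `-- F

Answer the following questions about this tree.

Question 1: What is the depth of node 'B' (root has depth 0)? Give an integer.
Answer: 2

Derivation:
Path from root to B: J -> D -> B
Depth = number of edges = 2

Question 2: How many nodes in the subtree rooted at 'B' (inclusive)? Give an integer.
Answer: 2

Derivation:
Subtree rooted at B contains: B, C
Count = 2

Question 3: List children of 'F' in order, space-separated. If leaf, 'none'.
Node F's children (from adjacency): (leaf)

Answer: none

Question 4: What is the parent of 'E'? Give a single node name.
Scan adjacency: E appears as child of A

Answer: A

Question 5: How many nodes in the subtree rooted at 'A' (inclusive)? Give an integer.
Subtree rooted at A contains: A, E, H
Count = 3

Answer: 3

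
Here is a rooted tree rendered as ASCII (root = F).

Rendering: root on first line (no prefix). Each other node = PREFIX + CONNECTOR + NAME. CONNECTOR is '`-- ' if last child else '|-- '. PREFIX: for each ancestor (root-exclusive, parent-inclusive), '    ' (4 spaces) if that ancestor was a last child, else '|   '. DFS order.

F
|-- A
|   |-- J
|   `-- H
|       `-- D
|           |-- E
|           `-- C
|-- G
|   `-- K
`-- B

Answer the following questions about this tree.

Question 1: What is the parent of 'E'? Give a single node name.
Answer: D

Derivation:
Scan adjacency: E appears as child of D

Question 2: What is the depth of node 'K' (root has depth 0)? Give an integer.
Answer: 2

Derivation:
Path from root to K: F -> G -> K
Depth = number of edges = 2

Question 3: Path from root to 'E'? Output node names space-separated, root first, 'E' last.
Answer: F A H D E

Derivation:
Walk down from root: F -> A -> H -> D -> E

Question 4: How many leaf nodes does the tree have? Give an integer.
Leaves (nodes with no children): B, C, E, J, K

Answer: 5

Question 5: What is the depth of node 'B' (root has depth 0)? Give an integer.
Path from root to B: F -> B
Depth = number of edges = 1

Answer: 1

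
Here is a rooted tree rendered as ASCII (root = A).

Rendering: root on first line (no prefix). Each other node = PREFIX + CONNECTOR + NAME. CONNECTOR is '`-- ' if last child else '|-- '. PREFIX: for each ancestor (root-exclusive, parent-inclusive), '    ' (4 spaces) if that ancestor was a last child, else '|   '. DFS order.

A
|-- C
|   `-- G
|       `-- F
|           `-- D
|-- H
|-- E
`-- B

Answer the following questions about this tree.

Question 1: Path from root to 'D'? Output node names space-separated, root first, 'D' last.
Walk down from root: A -> C -> G -> F -> D

Answer: A C G F D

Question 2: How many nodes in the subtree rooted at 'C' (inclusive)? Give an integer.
Subtree rooted at C contains: C, D, F, G
Count = 4

Answer: 4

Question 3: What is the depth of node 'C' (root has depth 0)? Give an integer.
Path from root to C: A -> C
Depth = number of edges = 1

Answer: 1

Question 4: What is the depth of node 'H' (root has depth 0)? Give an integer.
Path from root to H: A -> H
Depth = number of edges = 1

Answer: 1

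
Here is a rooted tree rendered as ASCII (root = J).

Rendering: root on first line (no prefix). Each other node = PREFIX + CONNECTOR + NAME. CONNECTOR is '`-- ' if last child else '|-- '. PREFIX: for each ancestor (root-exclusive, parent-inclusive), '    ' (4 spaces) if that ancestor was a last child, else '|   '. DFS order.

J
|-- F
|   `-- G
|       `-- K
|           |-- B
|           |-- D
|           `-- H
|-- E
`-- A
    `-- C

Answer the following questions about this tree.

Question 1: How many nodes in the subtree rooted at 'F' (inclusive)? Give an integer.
Answer: 6

Derivation:
Subtree rooted at F contains: B, D, F, G, H, K
Count = 6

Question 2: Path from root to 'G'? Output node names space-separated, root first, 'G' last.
Answer: J F G

Derivation:
Walk down from root: J -> F -> G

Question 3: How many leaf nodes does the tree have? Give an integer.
Leaves (nodes with no children): B, C, D, E, H

Answer: 5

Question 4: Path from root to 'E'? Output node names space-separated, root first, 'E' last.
Answer: J E

Derivation:
Walk down from root: J -> E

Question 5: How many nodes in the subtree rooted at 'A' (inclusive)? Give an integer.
Subtree rooted at A contains: A, C
Count = 2

Answer: 2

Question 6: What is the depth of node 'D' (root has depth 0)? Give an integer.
Path from root to D: J -> F -> G -> K -> D
Depth = number of edges = 4

Answer: 4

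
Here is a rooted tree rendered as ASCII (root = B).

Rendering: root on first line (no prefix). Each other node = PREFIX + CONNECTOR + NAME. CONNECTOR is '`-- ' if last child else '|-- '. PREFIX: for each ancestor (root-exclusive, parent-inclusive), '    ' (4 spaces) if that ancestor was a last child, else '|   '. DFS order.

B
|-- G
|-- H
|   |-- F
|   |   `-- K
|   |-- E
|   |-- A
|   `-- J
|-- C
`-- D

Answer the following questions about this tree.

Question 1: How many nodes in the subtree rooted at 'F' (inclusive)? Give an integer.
Subtree rooted at F contains: F, K
Count = 2

Answer: 2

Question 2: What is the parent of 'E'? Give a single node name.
Scan adjacency: E appears as child of H

Answer: H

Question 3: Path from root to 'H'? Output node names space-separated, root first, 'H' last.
Walk down from root: B -> H

Answer: B H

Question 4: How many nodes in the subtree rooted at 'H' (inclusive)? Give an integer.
Subtree rooted at H contains: A, E, F, H, J, K
Count = 6

Answer: 6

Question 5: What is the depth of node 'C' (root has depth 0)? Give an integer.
Path from root to C: B -> C
Depth = number of edges = 1

Answer: 1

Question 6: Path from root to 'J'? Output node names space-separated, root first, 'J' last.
Answer: B H J

Derivation:
Walk down from root: B -> H -> J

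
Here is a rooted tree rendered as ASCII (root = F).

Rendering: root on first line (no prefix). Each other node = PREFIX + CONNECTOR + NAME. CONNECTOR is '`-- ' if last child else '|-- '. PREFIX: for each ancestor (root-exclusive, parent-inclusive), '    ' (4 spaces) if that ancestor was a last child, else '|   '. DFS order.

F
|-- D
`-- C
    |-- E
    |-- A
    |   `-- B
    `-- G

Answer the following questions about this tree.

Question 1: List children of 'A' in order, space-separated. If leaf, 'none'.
Node A's children (from adjacency): B

Answer: B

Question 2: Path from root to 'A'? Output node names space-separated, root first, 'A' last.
Answer: F C A

Derivation:
Walk down from root: F -> C -> A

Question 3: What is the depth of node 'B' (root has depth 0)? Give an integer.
Answer: 3

Derivation:
Path from root to B: F -> C -> A -> B
Depth = number of edges = 3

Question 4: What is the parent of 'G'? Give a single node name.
Answer: C

Derivation:
Scan adjacency: G appears as child of C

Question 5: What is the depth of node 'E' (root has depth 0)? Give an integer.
Path from root to E: F -> C -> E
Depth = number of edges = 2

Answer: 2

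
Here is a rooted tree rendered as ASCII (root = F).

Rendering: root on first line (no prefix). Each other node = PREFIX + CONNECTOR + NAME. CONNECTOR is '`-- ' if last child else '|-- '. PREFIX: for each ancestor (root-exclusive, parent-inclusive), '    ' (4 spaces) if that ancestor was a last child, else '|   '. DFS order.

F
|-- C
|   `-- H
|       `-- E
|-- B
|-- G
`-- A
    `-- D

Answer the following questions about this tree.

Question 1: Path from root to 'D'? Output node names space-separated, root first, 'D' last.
Answer: F A D

Derivation:
Walk down from root: F -> A -> D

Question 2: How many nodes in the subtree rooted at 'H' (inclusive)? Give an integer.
Subtree rooted at H contains: E, H
Count = 2

Answer: 2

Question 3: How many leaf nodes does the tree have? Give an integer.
Leaves (nodes with no children): B, D, E, G

Answer: 4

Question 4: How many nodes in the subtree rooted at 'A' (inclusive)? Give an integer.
Answer: 2

Derivation:
Subtree rooted at A contains: A, D
Count = 2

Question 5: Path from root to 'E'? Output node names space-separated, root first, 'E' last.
Walk down from root: F -> C -> H -> E

Answer: F C H E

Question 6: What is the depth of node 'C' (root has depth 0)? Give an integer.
Answer: 1

Derivation:
Path from root to C: F -> C
Depth = number of edges = 1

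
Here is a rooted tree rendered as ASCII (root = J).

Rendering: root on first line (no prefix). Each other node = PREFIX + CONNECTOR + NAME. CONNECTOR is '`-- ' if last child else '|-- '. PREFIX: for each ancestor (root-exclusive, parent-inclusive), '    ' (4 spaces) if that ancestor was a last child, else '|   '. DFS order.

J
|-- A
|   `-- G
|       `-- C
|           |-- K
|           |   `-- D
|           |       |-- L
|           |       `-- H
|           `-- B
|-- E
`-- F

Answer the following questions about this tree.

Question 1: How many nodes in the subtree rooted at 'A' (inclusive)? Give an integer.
Answer: 8

Derivation:
Subtree rooted at A contains: A, B, C, D, G, H, K, L
Count = 8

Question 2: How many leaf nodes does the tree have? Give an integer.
Answer: 5

Derivation:
Leaves (nodes with no children): B, E, F, H, L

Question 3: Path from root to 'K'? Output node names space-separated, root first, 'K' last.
Walk down from root: J -> A -> G -> C -> K

Answer: J A G C K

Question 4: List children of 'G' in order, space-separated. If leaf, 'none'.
Node G's children (from adjacency): C

Answer: C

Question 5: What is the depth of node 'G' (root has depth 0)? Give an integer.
Answer: 2

Derivation:
Path from root to G: J -> A -> G
Depth = number of edges = 2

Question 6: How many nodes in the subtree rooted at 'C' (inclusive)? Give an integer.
Answer: 6

Derivation:
Subtree rooted at C contains: B, C, D, H, K, L
Count = 6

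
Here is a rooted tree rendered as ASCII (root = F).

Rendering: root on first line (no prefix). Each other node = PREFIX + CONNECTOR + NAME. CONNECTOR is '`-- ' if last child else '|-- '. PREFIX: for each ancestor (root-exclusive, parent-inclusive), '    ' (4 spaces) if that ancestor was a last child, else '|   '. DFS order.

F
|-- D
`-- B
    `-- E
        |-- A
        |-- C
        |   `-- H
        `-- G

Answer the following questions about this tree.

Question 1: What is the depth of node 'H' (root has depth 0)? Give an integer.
Answer: 4

Derivation:
Path from root to H: F -> B -> E -> C -> H
Depth = number of edges = 4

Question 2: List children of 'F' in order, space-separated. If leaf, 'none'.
Answer: D B

Derivation:
Node F's children (from adjacency): D, B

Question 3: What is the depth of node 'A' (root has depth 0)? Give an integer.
Answer: 3

Derivation:
Path from root to A: F -> B -> E -> A
Depth = number of edges = 3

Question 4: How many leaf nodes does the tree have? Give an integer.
Leaves (nodes with no children): A, D, G, H

Answer: 4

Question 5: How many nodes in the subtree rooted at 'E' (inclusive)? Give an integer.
Subtree rooted at E contains: A, C, E, G, H
Count = 5

Answer: 5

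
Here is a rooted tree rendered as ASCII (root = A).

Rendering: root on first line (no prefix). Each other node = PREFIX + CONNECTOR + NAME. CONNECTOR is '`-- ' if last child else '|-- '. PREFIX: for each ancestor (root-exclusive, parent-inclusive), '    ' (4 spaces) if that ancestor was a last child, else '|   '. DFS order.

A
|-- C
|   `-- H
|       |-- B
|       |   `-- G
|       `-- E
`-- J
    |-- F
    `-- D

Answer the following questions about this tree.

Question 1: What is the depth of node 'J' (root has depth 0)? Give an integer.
Answer: 1

Derivation:
Path from root to J: A -> J
Depth = number of edges = 1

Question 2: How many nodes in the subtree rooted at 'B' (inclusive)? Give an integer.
Subtree rooted at B contains: B, G
Count = 2

Answer: 2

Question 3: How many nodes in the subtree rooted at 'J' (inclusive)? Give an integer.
Answer: 3

Derivation:
Subtree rooted at J contains: D, F, J
Count = 3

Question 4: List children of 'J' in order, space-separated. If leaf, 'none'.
Node J's children (from adjacency): F, D

Answer: F D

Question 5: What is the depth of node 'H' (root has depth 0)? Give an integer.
Answer: 2

Derivation:
Path from root to H: A -> C -> H
Depth = number of edges = 2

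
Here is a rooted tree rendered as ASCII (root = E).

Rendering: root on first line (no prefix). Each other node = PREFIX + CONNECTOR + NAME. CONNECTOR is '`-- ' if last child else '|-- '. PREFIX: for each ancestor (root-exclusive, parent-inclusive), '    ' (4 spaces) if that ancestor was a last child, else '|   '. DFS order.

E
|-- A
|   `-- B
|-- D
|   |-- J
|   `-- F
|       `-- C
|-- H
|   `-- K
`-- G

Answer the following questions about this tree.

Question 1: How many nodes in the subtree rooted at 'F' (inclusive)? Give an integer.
Subtree rooted at F contains: C, F
Count = 2

Answer: 2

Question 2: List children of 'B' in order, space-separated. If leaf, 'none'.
Node B's children (from adjacency): (leaf)

Answer: none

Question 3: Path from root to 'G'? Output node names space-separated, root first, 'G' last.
Walk down from root: E -> G

Answer: E G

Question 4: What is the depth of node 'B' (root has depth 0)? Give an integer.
Answer: 2

Derivation:
Path from root to B: E -> A -> B
Depth = number of edges = 2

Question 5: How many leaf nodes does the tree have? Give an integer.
Leaves (nodes with no children): B, C, G, J, K

Answer: 5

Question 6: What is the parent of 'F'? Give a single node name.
Scan adjacency: F appears as child of D

Answer: D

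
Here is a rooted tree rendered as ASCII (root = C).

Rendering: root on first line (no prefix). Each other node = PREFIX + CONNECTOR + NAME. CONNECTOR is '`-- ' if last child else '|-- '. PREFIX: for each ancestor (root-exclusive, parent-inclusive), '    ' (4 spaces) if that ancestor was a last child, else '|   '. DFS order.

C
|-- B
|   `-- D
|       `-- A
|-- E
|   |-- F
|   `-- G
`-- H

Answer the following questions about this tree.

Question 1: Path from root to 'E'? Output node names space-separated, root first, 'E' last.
Answer: C E

Derivation:
Walk down from root: C -> E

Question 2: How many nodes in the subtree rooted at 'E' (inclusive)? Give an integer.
Subtree rooted at E contains: E, F, G
Count = 3

Answer: 3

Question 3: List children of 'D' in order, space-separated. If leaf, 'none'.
Node D's children (from adjacency): A

Answer: A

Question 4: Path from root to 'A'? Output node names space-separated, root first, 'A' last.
Answer: C B D A

Derivation:
Walk down from root: C -> B -> D -> A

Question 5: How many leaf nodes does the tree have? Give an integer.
Answer: 4

Derivation:
Leaves (nodes with no children): A, F, G, H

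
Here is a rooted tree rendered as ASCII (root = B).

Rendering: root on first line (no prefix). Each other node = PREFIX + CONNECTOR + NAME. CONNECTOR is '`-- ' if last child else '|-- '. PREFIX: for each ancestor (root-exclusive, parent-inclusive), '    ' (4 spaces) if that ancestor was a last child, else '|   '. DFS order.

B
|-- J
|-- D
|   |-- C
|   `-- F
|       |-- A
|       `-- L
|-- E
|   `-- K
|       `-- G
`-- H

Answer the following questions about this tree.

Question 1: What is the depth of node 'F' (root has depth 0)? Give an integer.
Answer: 2

Derivation:
Path from root to F: B -> D -> F
Depth = number of edges = 2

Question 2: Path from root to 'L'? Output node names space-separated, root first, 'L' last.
Answer: B D F L

Derivation:
Walk down from root: B -> D -> F -> L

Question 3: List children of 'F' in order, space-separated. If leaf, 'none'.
Node F's children (from adjacency): A, L

Answer: A L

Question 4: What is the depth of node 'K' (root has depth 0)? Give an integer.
Path from root to K: B -> E -> K
Depth = number of edges = 2

Answer: 2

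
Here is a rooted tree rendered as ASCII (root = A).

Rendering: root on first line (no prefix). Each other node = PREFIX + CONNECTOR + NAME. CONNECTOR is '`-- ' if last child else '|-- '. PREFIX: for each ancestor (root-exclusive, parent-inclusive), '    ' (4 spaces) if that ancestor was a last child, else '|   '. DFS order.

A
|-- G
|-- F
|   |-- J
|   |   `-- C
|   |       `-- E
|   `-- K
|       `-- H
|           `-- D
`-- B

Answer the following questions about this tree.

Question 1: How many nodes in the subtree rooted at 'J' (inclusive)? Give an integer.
Subtree rooted at J contains: C, E, J
Count = 3

Answer: 3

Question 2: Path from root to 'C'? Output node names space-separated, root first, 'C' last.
Answer: A F J C

Derivation:
Walk down from root: A -> F -> J -> C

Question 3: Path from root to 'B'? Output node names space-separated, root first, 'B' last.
Answer: A B

Derivation:
Walk down from root: A -> B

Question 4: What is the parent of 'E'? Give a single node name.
Scan adjacency: E appears as child of C

Answer: C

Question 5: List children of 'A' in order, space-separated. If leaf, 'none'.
Node A's children (from adjacency): G, F, B

Answer: G F B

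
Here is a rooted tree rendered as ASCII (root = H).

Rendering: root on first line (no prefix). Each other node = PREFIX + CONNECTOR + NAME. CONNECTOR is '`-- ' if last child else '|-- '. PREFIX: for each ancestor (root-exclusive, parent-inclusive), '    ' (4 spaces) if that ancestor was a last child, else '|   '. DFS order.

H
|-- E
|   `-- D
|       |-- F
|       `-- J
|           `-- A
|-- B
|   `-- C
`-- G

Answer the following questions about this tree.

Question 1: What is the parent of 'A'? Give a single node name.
Answer: J

Derivation:
Scan adjacency: A appears as child of J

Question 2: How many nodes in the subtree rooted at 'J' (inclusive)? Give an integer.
Subtree rooted at J contains: A, J
Count = 2

Answer: 2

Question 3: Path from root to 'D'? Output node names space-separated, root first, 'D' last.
Walk down from root: H -> E -> D

Answer: H E D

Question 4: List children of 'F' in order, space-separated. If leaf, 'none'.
Answer: none

Derivation:
Node F's children (from adjacency): (leaf)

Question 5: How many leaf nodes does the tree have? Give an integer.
Answer: 4

Derivation:
Leaves (nodes with no children): A, C, F, G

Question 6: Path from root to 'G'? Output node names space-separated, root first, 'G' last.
Walk down from root: H -> G

Answer: H G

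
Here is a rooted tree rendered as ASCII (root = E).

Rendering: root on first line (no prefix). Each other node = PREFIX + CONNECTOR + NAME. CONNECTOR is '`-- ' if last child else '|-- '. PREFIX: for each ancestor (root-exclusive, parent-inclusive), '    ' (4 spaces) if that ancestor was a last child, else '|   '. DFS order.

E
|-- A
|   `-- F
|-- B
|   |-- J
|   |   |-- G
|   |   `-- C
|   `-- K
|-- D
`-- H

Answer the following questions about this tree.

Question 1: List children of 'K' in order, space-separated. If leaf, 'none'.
Answer: none

Derivation:
Node K's children (from adjacency): (leaf)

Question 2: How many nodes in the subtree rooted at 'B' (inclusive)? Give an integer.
Answer: 5

Derivation:
Subtree rooted at B contains: B, C, G, J, K
Count = 5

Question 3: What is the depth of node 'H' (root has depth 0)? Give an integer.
Path from root to H: E -> H
Depth = number of edges = 1

Answer: 1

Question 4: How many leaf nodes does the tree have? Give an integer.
Answer: 6

Derivation:
Leaves (nodes with no children): C, D, F, G, H, K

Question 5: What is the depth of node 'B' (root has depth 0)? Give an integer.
Path from root to B: E -> B
Depth = number of edges = 1

Answer: 1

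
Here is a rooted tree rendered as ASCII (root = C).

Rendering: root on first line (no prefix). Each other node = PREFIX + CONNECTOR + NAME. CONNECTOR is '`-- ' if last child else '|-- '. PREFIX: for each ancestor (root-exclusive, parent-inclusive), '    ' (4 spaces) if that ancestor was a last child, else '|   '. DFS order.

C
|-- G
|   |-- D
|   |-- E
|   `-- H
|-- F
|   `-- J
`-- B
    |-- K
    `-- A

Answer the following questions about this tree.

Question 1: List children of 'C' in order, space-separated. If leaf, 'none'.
Node C's children (from adjacency): G, F, B

Answer: G F B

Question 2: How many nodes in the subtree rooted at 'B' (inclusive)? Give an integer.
Answer: 3

Derivation:
Subtree rooted at B contains: A, B, K
Count = 3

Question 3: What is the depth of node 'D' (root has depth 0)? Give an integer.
Path from root to D: C -> G -> D
Depth = number of edges = 2

Answer: 2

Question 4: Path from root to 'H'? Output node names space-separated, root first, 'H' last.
Walk down from root: C -> G -> H

Answer: C G H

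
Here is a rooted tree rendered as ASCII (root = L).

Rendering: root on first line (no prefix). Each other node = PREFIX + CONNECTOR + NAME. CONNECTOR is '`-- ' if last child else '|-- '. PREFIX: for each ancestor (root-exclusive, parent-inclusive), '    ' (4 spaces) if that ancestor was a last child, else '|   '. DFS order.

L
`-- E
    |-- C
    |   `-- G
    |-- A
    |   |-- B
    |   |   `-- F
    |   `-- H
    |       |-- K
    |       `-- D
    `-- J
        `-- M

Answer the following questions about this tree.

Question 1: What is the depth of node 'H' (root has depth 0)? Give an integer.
Path from root to H: L -> E -> A -> H
Depth = number of edges = 3

Answer: 3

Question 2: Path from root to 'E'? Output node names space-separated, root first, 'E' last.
Answer: L E

Derivation:
Walk down from root: L -> E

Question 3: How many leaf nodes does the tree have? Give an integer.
Leaves (nodes with no children): D, F, G, K, M

Answer: 5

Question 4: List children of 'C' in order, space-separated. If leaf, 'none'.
Answer: G

Derivation:
Node C's children (from adjacency): G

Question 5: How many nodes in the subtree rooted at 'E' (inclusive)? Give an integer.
Subtree rooted at E contains: A, B, C, D, E, F, G, H, J, K, M
Count = 11

Answer: 11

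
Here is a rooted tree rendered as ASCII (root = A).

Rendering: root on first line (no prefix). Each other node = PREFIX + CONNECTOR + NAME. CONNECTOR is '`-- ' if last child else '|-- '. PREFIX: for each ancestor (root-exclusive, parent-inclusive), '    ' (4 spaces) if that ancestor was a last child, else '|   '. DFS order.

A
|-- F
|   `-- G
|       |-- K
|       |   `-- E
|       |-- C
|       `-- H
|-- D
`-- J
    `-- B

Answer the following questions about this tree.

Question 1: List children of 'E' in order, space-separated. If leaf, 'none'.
Answer: none

Derivation:
Node E's children (from adjacency): (leaf)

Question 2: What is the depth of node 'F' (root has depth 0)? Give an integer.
Path from root to F: A -> F
Depth = number of edges = 1

Answer: 1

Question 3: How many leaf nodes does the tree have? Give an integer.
Leaves (nodes with no children): B, C, D, E, H

Answer: 5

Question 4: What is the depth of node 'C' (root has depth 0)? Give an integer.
Path from root to C: A -> F -> G -> C
Depth = number of edges = 3

Answer: 3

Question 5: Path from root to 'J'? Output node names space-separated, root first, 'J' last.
Walk down from root: A -> J

Answer: A J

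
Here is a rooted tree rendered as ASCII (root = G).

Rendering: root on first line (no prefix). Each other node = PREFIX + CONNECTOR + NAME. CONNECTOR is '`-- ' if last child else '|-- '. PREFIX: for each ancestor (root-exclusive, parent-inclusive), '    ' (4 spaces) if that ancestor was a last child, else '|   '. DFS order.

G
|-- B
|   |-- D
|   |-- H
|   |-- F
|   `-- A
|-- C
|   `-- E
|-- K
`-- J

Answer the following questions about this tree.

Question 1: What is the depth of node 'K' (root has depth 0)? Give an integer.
Answer: 1

Derivation:
Path from root to K: G -> K
Depth = number of edges = 1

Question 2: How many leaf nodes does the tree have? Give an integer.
Answer: 7

Derivation:
Leaves (nodes with no children): A, D, E, F, H, J, K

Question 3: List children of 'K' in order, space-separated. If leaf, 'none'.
Node K's children (from adjacency): (leaf)

Answer: none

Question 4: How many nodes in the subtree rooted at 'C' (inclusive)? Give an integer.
Answer: 2

Derivation:
Subtree rooted at C contains: C, E
Count = 2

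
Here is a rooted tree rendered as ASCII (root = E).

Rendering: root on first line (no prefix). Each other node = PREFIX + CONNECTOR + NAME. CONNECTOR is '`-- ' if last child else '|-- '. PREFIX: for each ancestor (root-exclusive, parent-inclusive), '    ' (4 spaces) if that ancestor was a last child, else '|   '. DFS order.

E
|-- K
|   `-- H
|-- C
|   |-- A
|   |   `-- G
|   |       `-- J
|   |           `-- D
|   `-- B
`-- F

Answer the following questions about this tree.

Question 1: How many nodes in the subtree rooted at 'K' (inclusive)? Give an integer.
Subtree rooted at K contains: H, K
Count = 2

Answer: 2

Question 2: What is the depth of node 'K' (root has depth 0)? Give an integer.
Path from root to K: E -> K
Depth = number of edges = 1

Answer: 1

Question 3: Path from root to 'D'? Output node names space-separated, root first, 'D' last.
Walk down from root: E -> C -> A -> G -> J -> D

Answer: E C A G J D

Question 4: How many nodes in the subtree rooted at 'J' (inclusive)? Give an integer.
Answer: 2

Derivation:
Subtree rooted at J contains: D, J
Count = 2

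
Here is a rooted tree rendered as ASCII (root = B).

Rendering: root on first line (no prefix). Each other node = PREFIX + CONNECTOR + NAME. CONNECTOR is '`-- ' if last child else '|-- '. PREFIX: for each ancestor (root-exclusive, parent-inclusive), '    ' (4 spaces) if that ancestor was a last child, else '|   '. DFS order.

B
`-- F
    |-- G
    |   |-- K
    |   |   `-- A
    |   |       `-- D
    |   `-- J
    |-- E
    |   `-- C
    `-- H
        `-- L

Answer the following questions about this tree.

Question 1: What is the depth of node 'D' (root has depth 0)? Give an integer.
Answer: 5

Derivation:
Path from root to D: B -> F -> G -> K -> A -> D
Depth = number of edges = 5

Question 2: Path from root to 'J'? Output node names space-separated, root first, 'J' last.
Answer: B F G J

Derivation:
Walk down from root: B -> F -> G -> J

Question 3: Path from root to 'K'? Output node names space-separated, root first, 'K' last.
Answer: B F G K

Derivation:
Walk down from root: B -> F -> G -> K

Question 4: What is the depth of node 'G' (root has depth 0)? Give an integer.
Answer: 2

Derivation:
Path from root to G: B -> F -> G
Depth = number of edges = 2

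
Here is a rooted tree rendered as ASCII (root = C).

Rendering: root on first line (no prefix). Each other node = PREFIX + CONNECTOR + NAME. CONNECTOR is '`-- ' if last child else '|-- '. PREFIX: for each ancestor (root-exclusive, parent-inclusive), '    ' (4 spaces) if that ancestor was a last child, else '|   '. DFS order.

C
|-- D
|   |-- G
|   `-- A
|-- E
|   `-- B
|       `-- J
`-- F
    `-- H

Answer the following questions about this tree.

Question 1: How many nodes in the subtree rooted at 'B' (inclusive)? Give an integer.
Subtree rooted at B contains: B, J
Count = 2

Answer: 2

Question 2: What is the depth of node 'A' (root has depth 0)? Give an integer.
Path from root to A: C -> D -> A
Depth = number of edges = 2

Answer: 2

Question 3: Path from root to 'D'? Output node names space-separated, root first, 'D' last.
Answer: C D

Derivation:
Walk down from root: C -> D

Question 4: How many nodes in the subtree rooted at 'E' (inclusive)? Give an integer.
Subtree rooted at E contains: B, E, J
Count = 3

Answer: 3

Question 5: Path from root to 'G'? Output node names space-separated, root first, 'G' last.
Answer: C D G

Derivation:
Walk down from root: C -> D -> G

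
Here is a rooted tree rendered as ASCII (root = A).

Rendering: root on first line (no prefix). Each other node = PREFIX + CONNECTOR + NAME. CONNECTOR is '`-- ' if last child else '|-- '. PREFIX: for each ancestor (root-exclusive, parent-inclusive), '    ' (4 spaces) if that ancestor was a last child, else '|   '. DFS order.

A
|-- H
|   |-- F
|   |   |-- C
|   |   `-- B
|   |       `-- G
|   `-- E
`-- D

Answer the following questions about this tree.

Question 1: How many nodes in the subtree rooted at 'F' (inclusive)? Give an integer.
Subtree rooted at F contains: B, C, F, G
Count = 4

Answer: 4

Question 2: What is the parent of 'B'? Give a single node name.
Scan adjacency: B appears as child of F

Answer: F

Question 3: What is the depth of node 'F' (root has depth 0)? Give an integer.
Answer: 2

Derivation:
Path from root to F: A -> H -> F
Depth = number of edges = 2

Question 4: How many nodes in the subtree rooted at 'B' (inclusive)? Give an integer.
Subtree rooted at B contains: B, G
Count = 2

Answer: 2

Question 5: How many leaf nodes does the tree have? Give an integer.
Leaves (nodes with no children): C, D, E, G

Answer: 4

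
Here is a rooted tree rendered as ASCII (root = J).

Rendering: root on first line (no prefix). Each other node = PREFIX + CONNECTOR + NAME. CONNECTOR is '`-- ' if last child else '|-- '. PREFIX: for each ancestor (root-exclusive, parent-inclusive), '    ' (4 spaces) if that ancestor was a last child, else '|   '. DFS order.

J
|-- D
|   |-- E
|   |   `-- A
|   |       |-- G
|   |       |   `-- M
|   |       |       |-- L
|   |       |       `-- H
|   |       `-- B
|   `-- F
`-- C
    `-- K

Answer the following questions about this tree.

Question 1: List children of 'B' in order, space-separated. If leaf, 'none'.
Answer: none

Derivation:
Node B's children (from adjacency): (leaf)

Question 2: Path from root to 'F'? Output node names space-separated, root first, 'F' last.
Answer: J D F

Derivation:
Walk down from root: J -> D -> F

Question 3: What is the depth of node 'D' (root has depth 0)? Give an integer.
Path from root to D: J -> D
Depth = number of edges = 1

Answer: 1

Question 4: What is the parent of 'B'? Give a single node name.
Scan adjacency: B appears as child of A

Answer: A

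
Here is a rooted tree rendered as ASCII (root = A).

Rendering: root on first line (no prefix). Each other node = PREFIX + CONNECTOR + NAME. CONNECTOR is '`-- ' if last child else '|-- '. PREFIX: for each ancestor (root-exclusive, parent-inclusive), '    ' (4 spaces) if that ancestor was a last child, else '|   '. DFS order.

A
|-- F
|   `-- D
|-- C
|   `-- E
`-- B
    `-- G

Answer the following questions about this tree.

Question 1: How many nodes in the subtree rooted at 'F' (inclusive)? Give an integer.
Answer: 2

Derivation:
Subtree rooted at F contains: D, F
Count = 2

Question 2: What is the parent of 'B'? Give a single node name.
Answer: A

Derivation:
Scan adjacency: B appears as child of A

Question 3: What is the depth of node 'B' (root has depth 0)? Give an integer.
Answer: 1

Derivation:
Path from root to B: A -> B
Depth = number of edges = 1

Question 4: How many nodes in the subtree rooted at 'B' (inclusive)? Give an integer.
Subtree rooted at B contains: B, G
Count = 2

Answer: 2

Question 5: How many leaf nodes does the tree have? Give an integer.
Leaves (nodes with no children): D, E, G

Answer: 3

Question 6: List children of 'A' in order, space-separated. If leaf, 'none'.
Node A's children (from adjacency): F, C, B

Answer: F C B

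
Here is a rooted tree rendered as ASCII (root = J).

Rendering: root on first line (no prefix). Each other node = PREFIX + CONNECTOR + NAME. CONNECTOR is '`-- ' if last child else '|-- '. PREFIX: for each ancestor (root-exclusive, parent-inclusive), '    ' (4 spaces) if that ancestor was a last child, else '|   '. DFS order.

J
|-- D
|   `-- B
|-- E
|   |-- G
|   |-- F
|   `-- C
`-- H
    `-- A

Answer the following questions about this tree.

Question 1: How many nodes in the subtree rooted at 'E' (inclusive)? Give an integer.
Subtree rooted at E contains: C, E, F, G
Count = 4

Answer: 4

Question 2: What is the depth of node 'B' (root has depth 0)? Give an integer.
Path from root to B: J -> D -> B
Depth = number of edges = 2

Answer: 2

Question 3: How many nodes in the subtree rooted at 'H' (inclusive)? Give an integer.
Answer: 2

Derivation:
Subtree rooted at H contains: A, H
Count = 2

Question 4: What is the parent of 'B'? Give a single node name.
Scan adjacency: B appears as child of D

Answer: D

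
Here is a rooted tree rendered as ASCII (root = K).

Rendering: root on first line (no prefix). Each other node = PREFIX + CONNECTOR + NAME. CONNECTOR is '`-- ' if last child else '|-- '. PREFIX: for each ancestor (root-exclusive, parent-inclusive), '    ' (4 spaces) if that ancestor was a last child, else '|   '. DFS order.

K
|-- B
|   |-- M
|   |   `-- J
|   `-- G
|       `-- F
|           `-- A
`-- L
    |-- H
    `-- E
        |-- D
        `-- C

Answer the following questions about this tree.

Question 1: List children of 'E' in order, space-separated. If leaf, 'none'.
Answer: D C

Derivation:
Node E's children (from adjacency): D, C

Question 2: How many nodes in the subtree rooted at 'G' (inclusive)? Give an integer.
Subtree rooted at G contains: A, F, G
Count = 3

Answer: 3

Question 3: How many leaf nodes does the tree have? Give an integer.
Answer: 5

Derivation:
Leaves (nodes with no children): A, C, D, H, J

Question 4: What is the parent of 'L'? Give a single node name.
Scan adjacency: L appears as child of K

Answer: K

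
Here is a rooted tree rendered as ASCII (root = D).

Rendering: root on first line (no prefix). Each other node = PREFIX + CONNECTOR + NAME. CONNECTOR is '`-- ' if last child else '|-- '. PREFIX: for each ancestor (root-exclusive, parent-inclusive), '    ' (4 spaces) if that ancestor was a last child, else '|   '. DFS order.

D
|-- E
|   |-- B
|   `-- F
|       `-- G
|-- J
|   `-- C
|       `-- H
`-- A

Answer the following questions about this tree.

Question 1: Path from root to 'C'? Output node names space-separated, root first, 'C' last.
Walk down from root: D -> J -> C

Answer: D J C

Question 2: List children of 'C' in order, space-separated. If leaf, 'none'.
Node C's children (from adjacency): H

Answer: H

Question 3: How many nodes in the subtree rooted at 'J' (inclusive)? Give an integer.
Subtree rooted at J contains: C, H, J
Count = 3

Answer: 3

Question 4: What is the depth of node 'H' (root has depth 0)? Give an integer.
Answer: 3

Derivation:
Path from root to H: D -> J -> C -> H
Depth = number of edges = 3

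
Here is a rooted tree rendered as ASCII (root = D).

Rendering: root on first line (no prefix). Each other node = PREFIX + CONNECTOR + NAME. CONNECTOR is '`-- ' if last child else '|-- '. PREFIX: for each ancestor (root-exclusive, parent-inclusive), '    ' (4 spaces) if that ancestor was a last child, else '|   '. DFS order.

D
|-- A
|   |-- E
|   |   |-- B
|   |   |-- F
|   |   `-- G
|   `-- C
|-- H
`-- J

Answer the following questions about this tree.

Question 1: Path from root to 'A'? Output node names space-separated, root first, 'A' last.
Answer: D A

Derivation:
Walk down from root: D -> A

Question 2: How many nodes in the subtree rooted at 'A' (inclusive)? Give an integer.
Subtree rooted at A contains: A, B, C, E, F, G
Count = 6

Answer: 6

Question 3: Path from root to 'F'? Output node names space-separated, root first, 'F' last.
Answer: D A E F

Derivation:
Walk down from root: D -> A -> E -> F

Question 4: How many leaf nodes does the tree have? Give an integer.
Leaves (nodes with no children): B, C, F, G, H, J

Answer: 6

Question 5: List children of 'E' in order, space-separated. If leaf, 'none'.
Node E's children (from adjacency): B, F, G

Answer: B F G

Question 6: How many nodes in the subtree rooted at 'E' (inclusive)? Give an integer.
Answer: 4

Derivation:
Subtree rooted at E contains: B, E, F, G
Count = 4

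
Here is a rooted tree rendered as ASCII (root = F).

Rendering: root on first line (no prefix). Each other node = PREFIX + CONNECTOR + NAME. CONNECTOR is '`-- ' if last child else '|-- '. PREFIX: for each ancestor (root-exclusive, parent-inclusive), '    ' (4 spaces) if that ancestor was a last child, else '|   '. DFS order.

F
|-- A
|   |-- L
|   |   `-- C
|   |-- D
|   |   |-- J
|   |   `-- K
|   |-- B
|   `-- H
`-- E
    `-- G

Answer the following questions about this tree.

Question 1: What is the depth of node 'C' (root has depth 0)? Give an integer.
Answer: 3

Derivation:
Path from root to C: F -> A -> L -> C
Depth = number of edges = 3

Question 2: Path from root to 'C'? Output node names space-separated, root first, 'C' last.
Answer: F A L C

Derivation:
Walk down from root: F -> A -> L -> C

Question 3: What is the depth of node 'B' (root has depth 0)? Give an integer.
Answer: 2

Derivation:
Path from root to B: F -> A -> B
Depth = number of edges = 2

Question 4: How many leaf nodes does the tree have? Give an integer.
Answer: 6

Derivation:
Leaves (nodes with no children): B, C, G, H, J, K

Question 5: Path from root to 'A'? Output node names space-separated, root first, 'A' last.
Walk down from root: F -> A

Answer: F A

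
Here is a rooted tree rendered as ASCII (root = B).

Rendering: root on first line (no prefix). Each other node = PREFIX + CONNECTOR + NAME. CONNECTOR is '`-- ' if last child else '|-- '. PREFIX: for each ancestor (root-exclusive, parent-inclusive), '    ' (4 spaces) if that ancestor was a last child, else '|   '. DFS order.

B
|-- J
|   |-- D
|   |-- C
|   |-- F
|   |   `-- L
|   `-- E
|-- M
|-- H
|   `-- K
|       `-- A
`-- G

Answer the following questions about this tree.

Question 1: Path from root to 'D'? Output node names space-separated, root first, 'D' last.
Answer: B J D

Derivation:
Walk down from root: B -> J -> D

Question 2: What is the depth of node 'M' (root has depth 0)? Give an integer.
Answer: 1

Derivation:
Path from root to M: B -> M
Depth = number of edges = 1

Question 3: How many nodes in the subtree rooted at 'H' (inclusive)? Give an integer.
Answer: 3

Derivation:
Subtree rooted at H contains: A, H, K
Count = 3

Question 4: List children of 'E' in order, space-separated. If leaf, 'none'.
Answer: none

Derivation:
Node E's children (from adjacency): (leaf)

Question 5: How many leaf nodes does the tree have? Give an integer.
Leaves (nodes with no children): A, C, D, E, G, L, M

Answer: 7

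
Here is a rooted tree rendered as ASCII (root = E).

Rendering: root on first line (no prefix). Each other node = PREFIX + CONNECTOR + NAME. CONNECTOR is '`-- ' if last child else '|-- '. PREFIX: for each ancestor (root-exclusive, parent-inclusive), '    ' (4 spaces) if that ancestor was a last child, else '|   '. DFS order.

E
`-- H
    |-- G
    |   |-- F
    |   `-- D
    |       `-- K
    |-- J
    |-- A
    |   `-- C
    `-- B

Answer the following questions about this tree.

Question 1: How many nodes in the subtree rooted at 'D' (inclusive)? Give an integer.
Answer: 2

Derivation:
Subtree rooted at D contains: D, K
Count = 2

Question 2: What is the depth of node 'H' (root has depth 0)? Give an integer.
Path from root to H: E -> H
Depth = number of edges = 1

Answer: 1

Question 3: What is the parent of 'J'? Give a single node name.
Scan adjacency: J appears as child of H

Answer: H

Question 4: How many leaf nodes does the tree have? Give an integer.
Answer: 5

Derivation:
Leaves (nodes with no children): B, C, F, J, K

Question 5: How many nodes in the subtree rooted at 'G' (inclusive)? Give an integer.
Answer: 4

Derivation:
Subtree rooted at G contains: D, F, G, K
Count = 4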